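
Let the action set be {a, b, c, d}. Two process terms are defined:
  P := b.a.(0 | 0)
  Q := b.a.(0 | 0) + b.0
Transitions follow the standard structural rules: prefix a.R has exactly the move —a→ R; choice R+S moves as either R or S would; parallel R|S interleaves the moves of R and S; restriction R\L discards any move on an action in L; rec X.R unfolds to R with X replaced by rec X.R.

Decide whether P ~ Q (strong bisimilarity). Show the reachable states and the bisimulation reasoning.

NO

LTS(P): 3 reachable states
  p0 = b.a.(0 | 0) ⊢ --b--▸ p1
  p1 = a.(0 | 0) ⊢ --a--▸ p2
  p2 = 0 | 0 ⊢ ∅
LTS(Q): 4 reachable states
  q0 = b.a.(0 | 0) + b.0 ⊢ --b--▸ q1, --b--▸ q2
  q1 = 0 ⊢ ∅
  q2 = a.(0 | 0) ⊢ --a--▸ q3
  q3 = 0 | 0 ⊢ ∅
Partition-refinement fixed point:
  B0 = {p0}
  B1 = {p1, q2}
  B2 = {p2, q1, q3}
  B3 = {q0}
p0 ∈ B0, q0 ∈ B3 → different blocks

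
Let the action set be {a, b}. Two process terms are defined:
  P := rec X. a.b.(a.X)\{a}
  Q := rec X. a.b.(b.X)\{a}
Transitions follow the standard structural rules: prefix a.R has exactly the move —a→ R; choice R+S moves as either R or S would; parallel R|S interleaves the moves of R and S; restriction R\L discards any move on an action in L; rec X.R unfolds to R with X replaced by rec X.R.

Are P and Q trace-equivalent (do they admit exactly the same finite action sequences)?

LTS(P): 3 reachable states
  m0 = rec X. a.b.(a.X)\{a} → =a=> m1
  m1 = b.(a.(rec X. a.b.(a.X)\{a}))\{a} → =b=> m2
  m2 = (a.(rec X. a.b.(a.X)\{a}))\{a} → ·
LTS(Q): 4 reachable states
  n0 = rec X. a.b.(b.X)\{a} → =a=> n1
  n1 = b.(b.(rec X. a.b.(b.X)\{a}))\{a} → =b=> n2
  n2 = (b.(rec X. a.b.(b.X)\{a}))\{a} → =b=> n3
  n3 = (rec X. a.b.(b.X)\{a})\{a} → ·
Trace ⟨abb⟩ through Q, begin at {n0}:
  step 1 (a): {n1}
  step 2 (b): {n2}
  step 3 (b): {n3}
  Q completes σ.
Trace ⟨abb⟩ through P, begin at {m0}:
  step 1 (a): {m1}
  step 2 (b): {m2}
  step 3 (b): ∅  — P cannot continue

NO — witness ⟨abb⟩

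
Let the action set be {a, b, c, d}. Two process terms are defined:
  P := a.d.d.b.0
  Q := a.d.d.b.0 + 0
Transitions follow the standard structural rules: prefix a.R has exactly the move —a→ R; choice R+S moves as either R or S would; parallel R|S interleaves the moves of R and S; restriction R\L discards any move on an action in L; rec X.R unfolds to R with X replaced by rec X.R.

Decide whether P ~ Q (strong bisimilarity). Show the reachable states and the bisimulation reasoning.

YES

Reachable graph of P (5 states):
  u0 = a.d.d.b.0 :: ··a··> u1
  u1 = d.d.b.0 :: ··d··> u2
  u2 = d.b.0 :: ··d··> u3
  u3 = b.0 :: ··b··> u4
  u4 = 0 :: deadlocked
Reachable graph of Q (5 states):
  v0 = a.d.d.b.0 + 0 :: ··a··> v1
  v1 = d.d.b.0 :: ··d··> v2
  v2 = d.b.0 :: ··d··> v3
  v3 = b.0 :: ··b··> v4
  v4 = 0 :: deadlocked
Bisimilarity quotient blocks:
  B0 = {u0, v0}
  B1 = {u1, v1}
  B2 = {u2, v2}
  B3 = {u3, v3}
  B4 = {u4, v4}
u0 ∈ B0, v0 ∈ B0 → same block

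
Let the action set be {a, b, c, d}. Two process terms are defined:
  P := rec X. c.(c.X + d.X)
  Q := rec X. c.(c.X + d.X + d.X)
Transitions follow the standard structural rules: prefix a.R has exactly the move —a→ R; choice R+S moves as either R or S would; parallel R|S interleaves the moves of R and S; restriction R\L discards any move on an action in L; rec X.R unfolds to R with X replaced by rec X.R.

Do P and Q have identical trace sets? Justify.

YES

Reachable graph of P (2 states):
  p0 = rec X. c.(c.X + d.X) ⊢ —c→ p1
  p1 = c.(rec X. c.(c.X + d.X)) + d.(rec X. c.(c.X + d.X)) ⊢ —c→ p0, —d→ p0
Reachable graph of Q (2 states):
  q0 = rec X. c.(c.X + d.X + d.X) ⊢ —c→ q1
  q1 = c.(rec X. c.(c.X + d.X + d.X)) + d.(rec X. c.(c.X + d.X + d.X)) + d.(rec X. c.(c.X + d.X + d.X)) ⊢ —c→ q0, —d→ q0
Partition-refinement fixed point:
  B0 = {p0, q0}
  B1 = {p1, q1}
p0 ∈ B0, q0 ∈ B0 → same block
Bisimilar ⇒ trace-equivalent.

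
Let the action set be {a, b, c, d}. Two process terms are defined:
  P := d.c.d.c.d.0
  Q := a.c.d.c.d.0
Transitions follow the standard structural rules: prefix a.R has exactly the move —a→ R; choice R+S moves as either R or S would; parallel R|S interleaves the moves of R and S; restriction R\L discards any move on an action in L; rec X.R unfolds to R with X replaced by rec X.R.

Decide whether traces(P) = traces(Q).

NO — witness ⟨d⟩

Reachable graph of P (6 states):
  p0 = d.c.d.c.d.0 → -d-> p1
  p1 = c.d.c.d.0 → -c-> p2
  p2 = d.c.d.0 → -d-> p3
  p3 = c.d.0 → -c-> p4
  p4 = d.0 → -d-> p5
  p5 = 0 → ∅
Reachable graph of Q (6 states):
  q0 = a.c.d.c.d.0 → -a-> q1
  q1 = c.d.c.d.0 → -c-> q2
  q2 = d.c.d.0 → -d-> q3
  q3 = c.d.0 → -c-> q4
  q4 = d.0 → -d-> q5
  q5 = 0 → ∅
Trace ⟨d⟩ through P, begin at {p0}:
  [1] d ⇒ {p1}
  P completes σ.
Trace ⟨d⟩ through Q, begin at {q0}:
  [1] d ⇒ ∅  — Q cannot continue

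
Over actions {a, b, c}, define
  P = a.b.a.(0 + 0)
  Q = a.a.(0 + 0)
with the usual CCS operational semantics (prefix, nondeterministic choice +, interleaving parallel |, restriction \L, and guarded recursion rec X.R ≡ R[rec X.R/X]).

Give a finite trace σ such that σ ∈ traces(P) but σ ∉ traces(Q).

ab

LTS(P): 4 reachable states
  s0 = a.b.a.(0 + 0) :: =a=> s1
  s1 = b.a.(0 + 0) :: =b=> s2
  s2 = a.(0 + 0) :: =a=> s3
  s3 = 0 + 0 :: ∅
LTS(Q): 3 reachable states
  t0 = a.a.(0 + 0) :: =a=> t1
  t1 = a.(0 + 0) :: =a=> t2
  t2 = 0 + 0 :: ∅
Executing ab from P (initial set {s0}):
  step 1 (a): {s1}
  step 2 (b): {s2}
  P completes σ.
Executing ab from Q (initial set {t0}):
  step 1 (a): {t1}
  step 2 (b): ∅ (Q stuck)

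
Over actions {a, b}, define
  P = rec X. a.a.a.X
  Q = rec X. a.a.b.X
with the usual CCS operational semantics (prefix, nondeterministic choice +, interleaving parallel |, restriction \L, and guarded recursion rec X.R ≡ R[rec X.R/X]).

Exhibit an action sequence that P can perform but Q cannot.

aaa

LTS(P): 3 reachable states
  m0 = rec X. a.a.a.X has moves —a→ m1
  m1 = a.a.(rec X. a.a.a.X) has moves —a→ m2
  m2 = a.(rec X. a.a.a.X) has moves —a→ m0
LTS(Q): 3 reachable states
  n0 = rec X. a.a.b.X has moves —a→ n1
  n1 = a.b.(rec X. a.a.b.X) has moves —a→ n2
  n2 = b.(rec X. a.a.b.X) has moves —b→ n0
Run σ = ⟨aaa⟩ on P: start {m0}
  [1] a ⇒ {m1}
  [2] a ⇒ {m2}
  [3] a ⇒ {m0}
  — P admits the full trace.
Run σ = ⟨aaa⟩ on Q: start {n0}
  [1] a ⇒ {n1}
  [2] a ⇒ {n2}
  [3] a ⇒ no successor for Q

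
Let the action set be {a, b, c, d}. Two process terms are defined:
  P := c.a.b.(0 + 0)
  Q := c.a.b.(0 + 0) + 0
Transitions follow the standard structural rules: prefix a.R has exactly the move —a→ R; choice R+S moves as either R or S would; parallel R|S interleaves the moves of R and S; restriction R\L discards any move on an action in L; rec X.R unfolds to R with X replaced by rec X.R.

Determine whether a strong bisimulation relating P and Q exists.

bisimilar

P's transition system — 4 states:
  u0 = c.a.b.(0 + 0) :: =c=> u1
  u1 = a.b.(0 + 0) :: =a=> u2
  u2 = b.(0 + 0) :: =b=> u3
  u3 = 0 + 0 :: stopped
Q's transition system — 4 states:
  v0 = c.a.b.(0 + 0) + 0 :: =c=> v1
  v1 = a.b.(0 + 0) :: =a=> v2
  v2 = b.(0 + 0) :: =b=> v3
  v3 = 0 + 0 :: stopped
Coarsest stable partition (strong bisimilarity classes):
  B0 = {u0, v0}
  B1 = {u1, v1}
  B2 = {u2, v2}
  B3 = {u3, v3}
u0 ∈ B0, v0 ∈ B0 → same block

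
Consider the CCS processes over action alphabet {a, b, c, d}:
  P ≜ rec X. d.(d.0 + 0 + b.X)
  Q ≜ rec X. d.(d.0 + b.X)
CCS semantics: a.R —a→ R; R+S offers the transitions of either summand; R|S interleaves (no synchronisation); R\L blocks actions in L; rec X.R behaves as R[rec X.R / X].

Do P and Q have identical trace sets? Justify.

trace-equivalent

P's transition system — 3 states:
  u0 = rec X. d.(d.0 + 0 + b.X) ⊢ —d→ u1
  u1 = d.0 + 0 + b.(rec X. d.(d.0 + 0 + b.X)) ⊢ —b→ u0, —d→ u2
  u2 = 0 ⊢ ∅
Q's transition system — 3 states:
  v0 = rec X. d.(d.0 + b.X) ⊢ —d→ v1
  v1 = d.0 + b.(rec X. d.(d.0 + b.X)) ⊢ —b→ v0, —d→ v2
  v2 = 0 ⊢ ∅
Partition-refinement fixed point:
  B0 = {u0, v0}
  B1 = {u1, v1}
  B2 = {u2, v2}
u0 ∈ B0, v0 ∈ B0 → same block
Bisimilar ⇒ trace-equivalent.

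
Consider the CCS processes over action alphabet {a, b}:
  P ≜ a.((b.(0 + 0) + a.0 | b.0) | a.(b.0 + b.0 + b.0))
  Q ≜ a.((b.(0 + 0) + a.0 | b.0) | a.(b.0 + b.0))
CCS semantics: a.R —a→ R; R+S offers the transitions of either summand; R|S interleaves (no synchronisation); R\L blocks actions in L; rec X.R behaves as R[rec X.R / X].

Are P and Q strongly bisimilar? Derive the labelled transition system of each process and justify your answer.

P ~ Q

LTS(P): 16 reachable states
  m0 = a.((b.(0 + 0) + a.0 | b.0) | a.(b.0 + b.0 + b.0)) ⊢ --a--▸ m1
  m1 = (b.(0 + 0) + a.0 | b.0) | a.(b.0 + b.0 + b.0) ⊢ --a--▸ m2, --a--▸ m3, --b--▸ m4, --b--▸ m5
  m2 = (b.(0 + 0) + a.0 | b.0) | (b.0 + b.0 + b.0) ⊢ --a--▸ m6, --b--▸ m7, --b--▸ m8, --b--▸ m9
  m3 = 0 | b.0 | a.(b.0 + b.0 + b.0) ⊢ --a--▸ m6, --b--▸ m10
  m4 = (0 + 0) | a.(b.0 + b.0 + b.0) ⊢ --a--▸ m7
  m5 = a.0 | 0 | a.(b.0 + b.0 + b.0) ⊢ --a--▸ m10, --a--▸ m9
  m6 = 0 | b.0 | (b.0 + b.0 + b.0) ⊢ --b--▸ m11, --b--▸ m12
  m7 = (0 + 0) | (b.0 + b.0 + b.0) ⊢ --b--▸ m13
  m8 = (b.(0 + 0) + a.0 | b.0) | 0 ⊢ --a--▸ m12, --b--▸ m13, --b--▸ m14
  m9 = a.0 | 0 | (b.0 + b.0 + b.0) ⊢ --a--▸ m11, --b--▸ m14
  m10 = 0 | 0 | a.(b.0 + b.0 + b.0) ⊢ --a--▸ m11
  m11 = 0 | 0 | (b.0 + b.0 + b.0) ⊢ --b--▸ m15
  m12 = 0 | b.0 | 0 ⊢ --b--▸ m15
  m13 = (0 + 0) | 0 ⊢ stopped
  m14 = a.0 | 0 | 0 ⊢ --a--▸ m15
  m15 = 0 | 0 | 0 ⊢ stopped
LTS(Q): 16 reachable states
  n0 = a.((b.(0 + 0) + a.0 | b.0) | a.(b.0 + b.0)) ⊢ --a--▸ n1
  n1 = (b.(0 + 0) + a.0 | b.0) | a.(b.0 + b.0) ⊢ --a--▸ n2, --a--▸ n3, --b--▸ n4, --b--▸ n5
  n2 = (b.(0 + 0) + a.0 | b.0) | (b.0 + b.0) ⊢ --a--▸ n6, --b--▸ n7, --b--▸ n8, --b--▸ n9
  n3 = 0 | b.0 | a.(b.0 + b.0) ⊢ --a--▸ n6, --b--▸ n10
  n4 = (0 + 0) | a.(b.0 + b.0) ⊢ --a--▸ n7
  n5 = a.0 | 0 | a.(b.0 + b.0) ⊢ --a--▸ n10, --a--▸ n9
  n6 = 0 | b.0 | (b.0 + b.0) ⊢ --b--▸ n11, --b--▸ n12
  n7 = (0 + 0) | (b.0 + b.0) ⊢ --b--▸ n13
  n8 = (b.(0 + 0) + a.0 | b.0) | 0 ⊢ --a--▸ n12, --b--▸ n13, --b--▸ n14
  n9 = a.0 | 0 | (b.0 + b.0) ⊢ --a--▸ n11, --b--▸ n14
  n10 = 0 | 0 | a.(b.0 + b.0) ⊢ --a--▸ n11
  n11 = 0 | 0 | (b.0 + b.0) ⊢ --b--▸ n15
  n12 = 0 | b.0 | 0 ⊢ --b--▸ n15
  n13 = (0 + 0) | 0 ⊢ stopped
  n14 = a.0 | 0 | 0 ⊢ --a--▸ n15
  n15 = 0 | 0 | 0 ⊢ stopped
Coarsest stable partition (strong bisimilarity classes):
  B0 = {m0, n0}
  B1 = {m1, n1}
  B2 = {m2, n2}
  B3 = {m9, n9}
  B4 = {m11, m12, m7, n11, n12, n7}
  B5 = {m13, m15, n13, n15}
  B6 = {m14, n14}
  B7 = {m8, n8}
  B8 = {m6, n6}
  B9 = {m3, n3}
  B10 = {m10, m4, n10, n4}
  B11 = {m5, n5}
m0 ∈ B0, n0 ∈ B0 → same block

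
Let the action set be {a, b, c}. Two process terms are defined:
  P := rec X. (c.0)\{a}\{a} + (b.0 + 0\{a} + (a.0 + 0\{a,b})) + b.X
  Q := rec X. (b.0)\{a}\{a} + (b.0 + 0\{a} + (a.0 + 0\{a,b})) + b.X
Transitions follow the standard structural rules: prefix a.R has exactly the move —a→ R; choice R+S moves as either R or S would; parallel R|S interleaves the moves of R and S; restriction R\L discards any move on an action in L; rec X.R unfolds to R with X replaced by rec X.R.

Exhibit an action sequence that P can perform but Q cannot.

c

P's transition system — 3 states:
  m0 = rec X. (c.0)\{a}\{a} + (b.0 + 0\{a} + (a.0 + 0\{a,b})) + b.X ⊢ —a→ m1, —b→ m0, —b→ m1, —c→ m2
  m1 = 0 ⊢ ·
  m2 = 0\{a}\{a} ⊢ ·
Q's transition system — 3 states:
  n0 = rec X. (b.0)\{a}\{a} + (b.0 + 0\{a} + (a.0 + 0\{a,b})) + b.X ⊢ —a→ n1, —b→ n0, —b→ n1, —b→ n2
  n1 = 0 ⊢ ·
  n2 = 0\{a}\{a} ⊢ ·
Trace ⟨c⟩ through P, begin at {m0}:
  after c @ step 1: {m2}
  ✓ P
Trace ⟨c⟩ through Q, begin at {n0}:
  after c @ step 1: ∅ (Q stuck)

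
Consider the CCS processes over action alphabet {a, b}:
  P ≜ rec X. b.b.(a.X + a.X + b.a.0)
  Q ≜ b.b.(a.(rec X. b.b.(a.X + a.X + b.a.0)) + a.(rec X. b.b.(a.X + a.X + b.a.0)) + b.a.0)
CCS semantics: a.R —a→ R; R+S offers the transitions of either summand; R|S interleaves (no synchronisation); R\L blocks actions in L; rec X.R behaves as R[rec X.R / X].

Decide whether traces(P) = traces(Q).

LTS(P): 5 reachable states
  p0 = rec X. b.b.(a.X + a.X + b.a.0) has moves =b=> p1
  p1 = b.(a.(rec X. b.b.(a.X + a.X + b.a.0)) + a.(rec X. b.b.(a.X + a.X + b.a.0)) + b.a.0) has moves =b=> p2
  p2 = a.(rec X. b.b.(a.X + a.X + b.a.0)) + a.(rec X. b.b.(a.X + a.X + b.a.0)) + b.a.0 has moves =a=> p0, =b=> p3
  p3 = a.0 has moves =a=> p4
  p4 = 0 has moves (no moves)
LTS(Q): 6 reachable states
  q0 = b.b.(a.(rec X. b.b.(a.X + a.X + b.a.0)) + a.(rec X. b.b.(a.X + a.X + b.a.0)) + b.a.0) has moves =b=> q1
  q1 = b.(a.(rec X. b.b.(a.X + a.X + b.a.0)) + a.(rec X. b.b.(a.X + a.X + b.a.0)) + b.a.0) has moves =b=> q2
  q2 = a.(rec X. b.b.(a.X + a.X + b.a.0)) + a.(rec X. b.b.(a.X + a.X + b.a.0)) + b.a.0 has moves =a=> q3, =b=> q4
  q3 = rec X. b.b.(a.X + a.X + b.a.0) has moves =b=> q1
  q4 = a.0 has moves =a=> q5
  q5 = 0 has moves (no moves)
Coarsest stable partition (strong bisimilarity classes):
  B0 = {p0, q0, q3}
  B1 = {p1, q1}
  B2 = {p2, q2}
  B3 = {p3, q4}
  B4 = {p4, q5}
p0 ∈ B0, q0 ∈ B0 → same block
Bisimilar ⇒ trace-equivalent.

traces(P) = traces(Q)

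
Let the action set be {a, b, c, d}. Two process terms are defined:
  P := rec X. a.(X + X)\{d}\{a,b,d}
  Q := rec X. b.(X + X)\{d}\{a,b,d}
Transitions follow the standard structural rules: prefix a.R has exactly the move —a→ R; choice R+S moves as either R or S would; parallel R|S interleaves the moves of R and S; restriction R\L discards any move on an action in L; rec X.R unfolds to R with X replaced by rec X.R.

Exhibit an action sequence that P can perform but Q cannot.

a

Reachable graph of P (2 states):
  u0 = rec X. a.(X + X)\{d}\{a,b,d} :: ··a··> u1
  u1 = ((rec X. a.(X + X)\{d}\{a,b,d}) + (rec X. a.(X + X)\{d}\{a,b,d}))\{d}\{a,b,d} :: ∅
Reachable graph of Q (2 states):
  v0 = rec X. b.(X + X)\{d}\{a,b,d} :: ··b··> v1
  v1 = ((rec X. b.(X + X)\{d}\{a,b,d}) + (rec X. b.(X + X)\{d}\{a,b,d}))\{d}\{a,b,d} :: ∅
Trace ⟨a⟩ through P, begin at {u0}:
  [1] a ⇒ {u1}
  — P admits the full trace.
Trace ⟨a⟩ through Q, begin at {v0}:
  [1] a ⇒ ∅  — Q cannot continue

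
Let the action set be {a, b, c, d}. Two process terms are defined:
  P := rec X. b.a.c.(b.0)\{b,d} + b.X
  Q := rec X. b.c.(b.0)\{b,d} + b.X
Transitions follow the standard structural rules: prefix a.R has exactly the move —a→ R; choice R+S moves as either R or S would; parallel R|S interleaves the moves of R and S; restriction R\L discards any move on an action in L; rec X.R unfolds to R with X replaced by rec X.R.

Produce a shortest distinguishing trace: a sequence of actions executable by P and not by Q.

ba

LTS(P): 4 reachable states
  u0 = rec X. b.a.c.(b.0)\{b,d} + b.X | —b→ u0, —b→ u1
  u1 = a.c.(b.0)\{b,d} | —a→ u2
  u2 = c.(b.0)\{b,d} | —c→ u3
  u3 = (b.0)\{b,d} | deadlocked
LTS(Q): 3 reachable states
  v0 = rec X. b.c.(b.0)\{b,d} + b.X | —b→ v0, —b→ v1
  v1 = c.(b.0)\{b,d} | —c→ v2
  v2 = (b.0)\{b,d} | deadlocked
Executing ba from P (initial set {u0}):
  [1] b ⇒ {u0, u1}
  [2] a ⇒ {u2}
  — P admits the full trace.
Executing ba from Q (initial set {v0}):
  [1] b ⇒ {v0, v1}
  [2] a ⇒ ∅  — Q cannot continue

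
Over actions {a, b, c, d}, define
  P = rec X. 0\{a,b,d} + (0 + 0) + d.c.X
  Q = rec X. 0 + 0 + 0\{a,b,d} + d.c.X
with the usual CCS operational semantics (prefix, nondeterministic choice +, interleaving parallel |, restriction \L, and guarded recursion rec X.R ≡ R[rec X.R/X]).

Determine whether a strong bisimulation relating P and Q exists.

Reachable graph of P (2 states):
  s0 = rec X. 0\{a,b,d} + (0 + 0) + d.c.X ⊢ —d→ s1
  s1 = c.(rec X. 0\{a,b,d} + (0 + 0) + d.c.X) ⊢ —c→ s0
Reachable graph of Q (2 states):
  t0 = rec X. 0 + 0 + 0\{a,b,d} + d.c.X ⊢ —d→ t1
  t1 = c.(rec X. 0 + 0 + 0\{a,b,d} + d.c.X) ⊢ —c→ t0
Bisimilarity quotient blocks:
  B0 = {s0, t0}
  B1 = {s1, t1}
s0 ∈ B0, t0 ∈ B0 → same block

YES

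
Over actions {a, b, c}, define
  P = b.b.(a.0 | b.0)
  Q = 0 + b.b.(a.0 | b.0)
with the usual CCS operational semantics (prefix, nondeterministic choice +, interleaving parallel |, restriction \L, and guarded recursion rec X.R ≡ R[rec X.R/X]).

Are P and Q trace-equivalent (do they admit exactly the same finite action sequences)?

LTS(P): 6 reachable states
  u0 = b.b.(a.0 | b.0) | -b-> u1
  u1 = b.(a.0 | b.0) | -b-> u2
  u2 = a.0 | b.0 | -a-> u3, -b-> u4
  u3 = 0 | b.0 | -b-> u5
  u4 = a.0 | 0 | -a-> u5
  u5 = 0 | 0 | ∅
LTS(Q): 6 reachable states
  v0 = 0 + b.b.(a.0 | b.0) | -b-> v1
  v1 = b.(a.0 | b.0) | -b-> v2
  v2 = a.0 | b.0 | -a-> v3, -b-> v4
  v3 = 0 | b.0 | -b-> v5
  v4 = a.0 | 0 | -a-> v5
  v5 = 0 | 0 | ∅
Bisimilarity quotient blocks:
  B0 = {u0, v0}
  B1 = {u1, v1}
  B2 = {u2, v2}
  B3 = {u3, v3}
  B4 = {u5, v5}
  B5 = {u4, v4}
u0 ∈ B0, v0 ∈ B0 → same block
Bisimilar ⇒ trace-equivalent.

YES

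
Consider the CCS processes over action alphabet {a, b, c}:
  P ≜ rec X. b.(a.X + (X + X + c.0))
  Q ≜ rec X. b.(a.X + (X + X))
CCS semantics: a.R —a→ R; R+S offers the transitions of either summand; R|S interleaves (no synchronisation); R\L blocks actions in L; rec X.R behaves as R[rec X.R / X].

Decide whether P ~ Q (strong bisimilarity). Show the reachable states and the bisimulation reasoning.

Reachable graph of P (3 states):
  s0 = rec X. b.(a.X + (X + X + c.0)) ⊢ =b=> s1
  s1 = a.(rec X. b.(a.X + (X + X + c.0))) + ((rec X. b.(a.X + (X + X + c.0))) + (rec X. b.(a.X + (X + X + c.0))) + c.0) ⊢ =a=> s0, =b=> s1, =c=> s2
  s2 = 0 ⊢ ∅
Reachable graph of Q (2 states):
  t0 = rec X. b.(a.X + (X + X)) ⊢ =b=> t1
  t1 = a.(rec X. b.(a.X + (X + X))) + ((rec X. b.(a.X + (X + X))) + (rec X. b.(a.X + (X + X)))) ⊢ =a=> t0, =b=> t1
Bisimilarity quotient blocks:
  B0 = {s0}
  B1 = {s1}
  B2 = {s2}
  B3 = {t0}
  B4 = {t1}
s0 ∈ B0, t0 ∈ B3 → different blocks

P ≁ Q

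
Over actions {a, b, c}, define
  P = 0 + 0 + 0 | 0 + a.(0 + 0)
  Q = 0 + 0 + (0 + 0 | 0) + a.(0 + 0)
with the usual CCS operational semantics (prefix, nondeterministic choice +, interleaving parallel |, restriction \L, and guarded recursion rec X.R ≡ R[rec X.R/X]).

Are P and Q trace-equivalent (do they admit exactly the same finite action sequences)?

traces(P) = traces(Q)

P's transition system — 2 states:
  u0 = 0 + 0 + 0 | 0 + a.(0 + 0) has moves ··a··> u1
  u1 = 0 + 0 has moves ·
Q's transition system — 2 states:
  v0 = 0 + 0 + (0 + 0 | 0) + a.(0 + 0) has moves ··a··> v1
  v1 = 0 + 0 has moves ·
Bisimilarity quotient blocks:
  B0 = {u0, v0}
  B1 = {u1, v1}
u0 ∈ B0, v0 ∈ B0 → same block
Bisimilar ⇒ trace-equivalent.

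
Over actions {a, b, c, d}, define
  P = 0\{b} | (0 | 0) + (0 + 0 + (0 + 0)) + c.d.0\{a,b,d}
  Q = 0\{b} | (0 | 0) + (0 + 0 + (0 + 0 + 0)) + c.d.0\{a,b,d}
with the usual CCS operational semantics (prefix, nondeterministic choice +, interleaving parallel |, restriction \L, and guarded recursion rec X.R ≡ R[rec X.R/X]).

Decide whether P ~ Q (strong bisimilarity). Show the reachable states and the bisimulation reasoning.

Reachable graph of P (3 states):
  s0 = 0\{b} | (0 | 0) + (0 + 0 + (0 + 0)) + c.d.0\{a,b,d} has moves —c→ s1
  s1 = d.0\{a,b,d} has moves —d→ s2
  s2 = 0\{a,b,d} has moves stopped
Reachable graph of Q (3 states):
  t0 = 0\{b} | (0 | 0) + (0 + 0 + (0 + 0 + 0)) + c.d.0\{a,b,d} has moves —c→ t1
  t1 = d.0\{a,b,d} has moves —d→ t2
  t2 = 0\{a,b,d} has moves stopped
Coarsest stable partition (strong bisimilarity classes):
  B0 = {s0, t0}
  B1 = {s1, t1}
  B2 = {s2, t2}
s0 ∈ B0, t0 ∈ B0 → same block

bisimilar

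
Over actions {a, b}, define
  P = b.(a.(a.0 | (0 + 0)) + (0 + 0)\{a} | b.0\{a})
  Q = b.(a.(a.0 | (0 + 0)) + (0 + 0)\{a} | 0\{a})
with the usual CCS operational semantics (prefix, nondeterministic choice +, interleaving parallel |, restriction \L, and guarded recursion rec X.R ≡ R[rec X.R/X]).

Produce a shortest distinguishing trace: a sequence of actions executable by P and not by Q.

bb

P's transition system — 5 states:
  p0 = b.(a.(a.0 | (0 + 0)) + (0 + 0)\{a} | b.0\{a}) → ··b··> p1
  p1 = a.(a.0 | (0 + 0)) + (0 + 0)\{a} | b.0\{a} → ··a··> p2, ··b··> p3
  p2 = a.0 | (0 + 0) → ··a··> p4
  p3 = (0 + 0)\{a} | 0\{a} → stopped
  p4 = 0 | (0 + 0) → stopped
Q's transition system — 4 states:
  q0 = b.(a.(a.0 | (0 + 0)) + (0 + 0)\{a} | 0\{a}) → ··b··> q1
  q1 = a.(a.0 | (0 + 0)) + (0 + 0)\{a} | 0\{a} → ··a··> q2
  q2 = a.0 | (0 + 0) → ··a··> q3
  q3 = 0 | (0 + 0) → stopped
Executing bb from P (initial set {p0}):
  after b @ step 1: {p1}
  after b @ step 2: {p3}
  P completes σ.
Executing bb from Q (initial set {q0}):
  after b @ step 1: {q1}
  after b @ step 2: ∅  — Q cannot continue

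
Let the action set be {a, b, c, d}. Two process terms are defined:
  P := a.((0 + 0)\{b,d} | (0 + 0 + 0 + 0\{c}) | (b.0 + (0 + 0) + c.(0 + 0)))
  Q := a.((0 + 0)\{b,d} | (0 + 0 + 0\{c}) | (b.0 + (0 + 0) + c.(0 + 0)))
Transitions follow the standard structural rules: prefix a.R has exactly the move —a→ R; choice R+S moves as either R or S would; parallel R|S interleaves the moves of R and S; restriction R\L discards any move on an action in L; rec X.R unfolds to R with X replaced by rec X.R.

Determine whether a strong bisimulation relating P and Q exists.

P ~ Q

Reachable graph of P (4 states):
  s0 = a.((0 + 0)\{b,d} | (0 + 0 + 0 + 0\{c}) | (b.0 + (0 + 0) + c.(0 + 0))) :: -a-> s1
  s1 = (0 + 0)\{b,d} | (0 + 0 + 0 + 0\{c}) | (b.0 + (0 + 0) + c.(0 + 0)) :: -b-> s2, -c-> s3
  s2 = (0 + 0)\{b,d} | (0 + 0 + 0 + 0\{c}) | 0 :: deadlocked
  s3 = (0 + 0)\{b,d} | (0 + 0 + 0 + 0\{c}) | (0 + 0) :: deadlocked
Reachable graph of Q (4 states):
  t0 = a.((0 + 0)\{b,d} | (0 + 0 + 0\{c}) | (b.0 + (0 + 0) + c.(0 + 0))) :: -a-> t1
  t1 = (0 + 0)\{b,d} | (0 + 0 + 0\{c}) | (b.0 + (0 + 0) + c.(0 + 0)) :: -b-> t2, -c-> t3
  t2 = (0 + 0)\{b,d} | (0 + 0 + 0\{c}) | 0 :: deadlocked
  t3 = (0 + 0)\{b,d} | (0 + 0 + 0\{c}) | (0 + 0) :: deadlocked
Partition-refinement fixed point:
  B0 = {s0, t0}
  B1 = {s1, t1}
  B2 = {s2, s3, t2, t3}
s0 ∈ B0, t0 ∈ B0 → same block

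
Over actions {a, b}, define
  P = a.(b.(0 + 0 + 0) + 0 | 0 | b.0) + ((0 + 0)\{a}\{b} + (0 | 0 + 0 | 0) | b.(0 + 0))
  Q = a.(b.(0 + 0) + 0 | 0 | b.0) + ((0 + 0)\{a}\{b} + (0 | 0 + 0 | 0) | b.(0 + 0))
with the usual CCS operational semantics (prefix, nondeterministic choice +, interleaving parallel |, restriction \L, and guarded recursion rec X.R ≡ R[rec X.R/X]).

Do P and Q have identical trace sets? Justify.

Reachable graph of P (5 states):
  u0 = a.(b.(0 + 0 + 0) + 0 | 0 | b.0) + ((0 + 0)\{a}\{b} + (0 | 0 + 0 | 0) | b.(0 + 0)) | --a--▸ u1, --b--▸ u2
  u1 = b.(0 + 0 + 0) + 0 | 0 | b.0 | --b--▸ u3, --b--▸ u4
  u2 = (0 | 0 + 0 | 0) | (0 + 0) | ∅
  u3 = 0 + 0 + 0 | ∅
  u4 = 0 | 0 | 0 | ∅
Reachable graph of Q (5 states):
  v0 = a.(b.(0 + 0) + 0 | 0 | b.0) + ((0 + 0)\{a}\{b} + (0 | 0 + 0 | 0) | b.(0 + 0)) | --a--▸ v1, --b--▸ v2
  v1 = b.(0 + 0) + 0 | 0 | b.0 | --b--▸ v3, --b--▸ v4
  v2 = (0 | 0 + 0 | 0) | (0 + 0) | ∅
  v3 = 0 + 0 | ∅
  v4 = 0 | 0 | 0 | ∅
Partition-refinement fixed point:
  B0 = {u0, v0}
  B1 = {u1, v1}
  B2 = {u2, u3, u4, v2, v3, v4}
u0 ∈ B0, v0 ∈ B0 → same block
Bisimilar ⇒ trace-equivalent.

trace-equivalent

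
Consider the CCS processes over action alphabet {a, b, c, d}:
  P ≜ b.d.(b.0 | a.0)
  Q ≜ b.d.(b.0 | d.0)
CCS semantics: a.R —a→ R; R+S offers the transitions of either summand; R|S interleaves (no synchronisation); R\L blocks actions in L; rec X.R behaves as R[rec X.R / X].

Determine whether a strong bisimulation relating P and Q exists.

not bisimilar

Reachable graph of P (6 states):
  p0 = b.d.(b.0 | a.0) :: —b→ p1
  p1 = d.(b.0 | a.0) :: —d→ p2
  p2 = b.0 | a.0 :: —a→ p3, —b→ p4
  p3 = b.0 | 0 :: —b→ p5
  p4 = 0 | a.0 :: —a→ p5
  p5 = 0 | 0 :: (no moves)
Reachable graph of Q (6 states):
  q0 = b.d.(b.0 | d.0) :: —b→ q1
  q1 = d.(b.0 | d.0) :: —d→ q2
  q2 = b.0 | d.0 :: —b→ q3, —d→ q4
  q3 = 0 | d.0 :: —d→ q5
  q4 = b.0 | 0 :: —b→ q5
  q5 = 0 | 0 :: (no moves)
Partition-refinement fixed point:
  B0 = {p0}
  B1 = {p1}
  B2 = {p2}
  B3 = {p4}
  B4 = {p5, q5}
  B5 = {p3, q4}
  B6 = {q0}
  B7 = {q1}
  B8 = {q2}
  B9 = {q3}
p0 ∈ B0, q0 ∈ B6 → different blocks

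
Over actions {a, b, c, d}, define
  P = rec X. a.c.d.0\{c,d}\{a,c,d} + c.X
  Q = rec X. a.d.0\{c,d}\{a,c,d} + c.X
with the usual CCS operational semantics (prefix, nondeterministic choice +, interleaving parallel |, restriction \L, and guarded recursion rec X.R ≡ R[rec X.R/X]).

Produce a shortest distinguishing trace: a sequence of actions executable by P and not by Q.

Reachable graph of P (4 states):
  s0 = rec X. a.c.d.0\{c,d}\{a,c,d} + c.X ⊢ --a--▸ s1, --c--▸ s0
  s1 = c.d.0\{c,d}\{a,c,d} ⊢ --c--▸ s2
  s2 = d.0\{c,d}\{a,c,d} ⊢ --d--▸ s3
  s3 = 0\{c,d}\{a,c,d} ⊢ ·
Reachable graph of Q (3 states):
  t0 = rec X. a.d.0\{c,d}\{a,c,d} + c.X ⊢ --a--▸ t1, --c--▸ t0
  t1 = d.0\{c,d}\{a,c,d} ⊢ --d--▸ t2
  t2 = 0\{c,d}\{a,c,d} ⊢ ·
Run σ = ⟨ac⟩ on P: start {s0}
  [1] a ⇒ {s1}
  [2] c ⇒ {s2}
  ✓ P
Run σ = ⟨ac⟩ on Q: start {t0}
  [1] a ⇒ {t1}
  [2] c ⇒ ∅  — Q cannot continue

ac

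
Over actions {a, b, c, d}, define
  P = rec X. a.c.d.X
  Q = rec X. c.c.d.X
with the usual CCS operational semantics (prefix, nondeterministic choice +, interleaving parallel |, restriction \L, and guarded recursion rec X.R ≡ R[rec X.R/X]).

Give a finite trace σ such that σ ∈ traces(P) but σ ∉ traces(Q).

a

LTS(P): 3 reachable states
  u0 = rec X. a.c.d.X | -a-> u1
  u1 = c.d.(rec X. a.c.d.X) | -c-> u2
  u2 = d.(rec X. a.c.d.X) | -d-> u0
LTS(Q): 3 reachable states
  v0 = rec X. c.c.d.X | -c-> v1
  v1 = c.d.(rec X. c.c.d.X) | -c-> v2
  v2 = d.(rec X. c.c.d.X) | -d-> v0
Run σ = ⟨a⟩ on P: start {u0}
  [1] a ⇒ {u1}
  ✓ P
Run σ = ⟨a⟩ on Q: start {v0}
  [1] a ⇒ ∅ (Q stuck)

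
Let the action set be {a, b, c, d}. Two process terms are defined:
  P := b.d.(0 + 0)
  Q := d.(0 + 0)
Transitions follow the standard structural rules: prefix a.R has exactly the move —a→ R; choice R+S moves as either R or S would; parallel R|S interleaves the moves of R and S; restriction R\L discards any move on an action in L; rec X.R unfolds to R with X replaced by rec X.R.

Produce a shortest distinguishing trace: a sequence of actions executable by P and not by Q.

b

LTS(P): 3 reachable states
  u0 = b.d.(0 + 0) has moves -b-> u1
  u1 = d.(0 + 0) has moves -d-> u2
  u2 = 0 + 0 has moves (no moves)
LTS(Q): 2 reachable states
  v0 = d.(0 + 0) has moves -d-> v1
  v1 = 0 + 0 has moves (no moves)
Run σ = ⟨b⟩ on P: start {u0}
  after b @ step 1: {u1}
  — P admits the full trace.
Run σ = ⟨b⟩ on Q: start {v0}
  after b @ step 1: ∅  — Q cannot continue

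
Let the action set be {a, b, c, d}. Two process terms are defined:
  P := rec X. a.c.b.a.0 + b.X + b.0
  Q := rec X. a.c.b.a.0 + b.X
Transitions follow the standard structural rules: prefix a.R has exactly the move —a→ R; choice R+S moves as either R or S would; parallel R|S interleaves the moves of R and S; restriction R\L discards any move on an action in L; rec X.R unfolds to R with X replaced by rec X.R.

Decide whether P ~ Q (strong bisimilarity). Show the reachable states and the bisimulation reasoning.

P ≁ Q

Reachable graph of P (5 states):
  m0 = rec X. a.c.b.a.0 + b.X + b.0 | =a=> m1, =b=> m0, =b=> m2
  m1 = c.b.a.0 | =c=> m3
  m2 = 0 | deadlocked
  m3 = b.a.0 | =b=> m4
  m4 = a.0 | =a=> m2
Reachable graph of Q (5 states):
  n0 = rec X. a.c.b.a.0 + b.X | =a=> n1, =b=> n0
  n1 = c.b.a.0 | =c=> n2
  n2 = b.a.0 | =b=> n3
  n3 = a.0 | =a=> n4
  n4 = 0 | deadlocked
Bisimilarity quotient blocks:
  B0 = {m0}
  B1 = {m2, n4}
  B2 = {m1, n1}
  B3 = {m3, n2}
  B4 = {m4, n3}
  B5 = {n0}
m0 ∈ B0, n0 ∈ B5 → different blocks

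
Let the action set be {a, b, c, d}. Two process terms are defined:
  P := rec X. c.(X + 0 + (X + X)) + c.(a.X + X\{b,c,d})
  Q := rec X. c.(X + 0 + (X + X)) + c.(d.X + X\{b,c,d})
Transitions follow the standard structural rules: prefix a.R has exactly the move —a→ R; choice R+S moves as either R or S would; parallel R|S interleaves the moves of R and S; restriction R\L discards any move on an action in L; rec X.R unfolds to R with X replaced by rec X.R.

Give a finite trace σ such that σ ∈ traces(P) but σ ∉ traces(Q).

P's transition system — 3 states:
  p0 = rec X. c.(X + 0 + (X + X)) + c.(a.X + X\{b,c,d}) ⊢ -c-> p1, -c-> p2
  p1 = (rec X. c.(X + 0 + (X + X)) + c.(a.X + X\{b,c,d})) + 0 + ((rec X. c.(X + 0 + (X + X)) + c.(a.X + X\{b,c,d})) + (rec X. c.(X + 0 + (X + X)) + c.(a.X + X\{b,c,d}))) ⊢ -c-> p1, -c-> p2
  p2 = a.(rec X. c.(X + 0 + (X + X)) + c.(a.X + X\{b,c,d})) + (rec X. c.(X + 0 + (X + X)) + c.(a.X + X\{b,c,d}))\{b,c,d} ⊢ -a-> p0
Q's transition system — 3 states:
  q0 = rec X. c.(X + 0 + (X + X)) + c.(d.X + X\{b,c,d}) ⊢ -c-> q1, -c-> q2
  q1 = (rec X. c.(X + 0 + (X + X)) + c.(d.X + X\{b,c,d})) + 0 + ((rec X. c.(X + 0 + (X + X)) + c.(d.X + X\{b,c,d})) + (rec X. c.(X + 0 + (X + X)) + c.(d.X + X\{b,c,d}))) ⊢ -c-> q1, -c-> q2
  q2 = d.(rec X. c.(X + 0 + (X + X)) + c.(d.X + X\{b,c,d})) + (rec X. c.(X + 0 + (X + X)) + c.(d.X + X\{b,c,d}))\{b,c,d} ⊢ -d-> q0
Run σ = ⟨ca⟩ on P: start {p0}
  after c @ step 1: {p1, p2}
  after a @ step 2: {p0}
  ✓ P
Run σ = ⟨ca⟩ on Q: start {q0}
  after c @ step 1: {q1, q2}
  after a @ step 2: no successor for Q

ca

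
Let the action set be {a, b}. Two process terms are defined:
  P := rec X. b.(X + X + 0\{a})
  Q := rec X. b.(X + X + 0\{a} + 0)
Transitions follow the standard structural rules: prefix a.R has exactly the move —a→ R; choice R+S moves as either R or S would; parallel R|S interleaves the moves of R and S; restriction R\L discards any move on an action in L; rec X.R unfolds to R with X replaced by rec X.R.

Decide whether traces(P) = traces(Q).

trace-equivalent

LTS(P): 2 reachable states
  s0 = rec X. b.(X + X + 0\{a}) ⊢ --b--▸ s1
  s1 = (rec X. b.(X + X + 0\{a})) + (rec X. b.(X + X + 0\{a})) + 0\{a} ⊢ --b--▸ s1
LTS(Q): 2 reachable states
  t0 = rec X. b.(X + X + 0\{a} + 0) ⊢ --b--▸ t1
  t1 = (rec X. b.(X + X + 0\{a} + 0)) + (rec X. b.(X + X + 0\{a} + 0)) + 0\{a} + 0 ⊢ --b--▸ t1
Coarsest stable partition (strong bisimilarity classes):
  B0 = {s0, s1, t0, t1}
s0 ∈ B0, t0 ∈ B0 → same block
Bisimilar ⇒ trace-equivalent.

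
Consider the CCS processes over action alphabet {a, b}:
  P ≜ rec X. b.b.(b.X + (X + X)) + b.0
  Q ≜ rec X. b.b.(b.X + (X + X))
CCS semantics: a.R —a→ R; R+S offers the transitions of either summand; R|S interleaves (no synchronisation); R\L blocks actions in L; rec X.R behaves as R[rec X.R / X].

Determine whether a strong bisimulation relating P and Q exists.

P's transition system — 4 states:
  p0 = rec X. b.b.(b.X + (X + X)) + b.0 :: -b-> p1, -b-> p2
  p1 = 0 :: ·
  p2 = b.(b.(rec X. b.b.(b.X + (X + X)) + b.0) + ((rec X. b.b.(b.X + (X + X)) + b.0) + (rec X. b.b.(b.X + (X + X)) + b.0))) :: -b-> p3
  p3 = b.(rec X. b.b.(b.X + (X + X)) + b.0) + ((rec X. b.b.(b.X + (X + X)) + b.0) + (rec X. b.b.(b.X + (X + X)) + b.0)) :: -b-> p0, -b-> p1, -b-> p2
Q's transition system — 3 states:
  q0 = rec X. b.b.(b.X + (X + X)) :: -b-> q1
  q1 = b.(b.(rec X. b.b.(b.X + (X + X))) + ((rec X. b.b.(b.X + (X + X))) + (rec X. b.b.(b.X + (X + X))))) :: -b-> q2
  q2 = b.(rec X. b.b.(b.X + (X + X))) + ((rec X. b.b.(b.X + (X + X))) + (rec X. b.b.(b.X + (X + X)))) :: -b-> q0, -b-> q1
Partition-refinement fixed point:
  B0 = {p0}
  B1 = {p2}
  B2 = {p3}
  B3 = {p1}
  B4 = {q0, q1, q2}
p0 ∈ B0, q0 ∈ B4 → different blocks

NO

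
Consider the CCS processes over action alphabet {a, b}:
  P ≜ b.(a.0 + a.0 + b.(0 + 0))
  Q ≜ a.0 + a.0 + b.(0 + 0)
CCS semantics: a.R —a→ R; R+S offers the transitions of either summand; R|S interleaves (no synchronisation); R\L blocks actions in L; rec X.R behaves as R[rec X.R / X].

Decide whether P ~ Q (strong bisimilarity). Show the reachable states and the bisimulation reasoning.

P's transition system — 4 states:
  p0 = b.(a.0 + a.0 + b.(0 + 0)) has moves -b-> p1
  p1 = a.0 + a.0 + b.(0 + 0) has moves -a-> p2, -b-> p3
  p2 = 0 has moves ·
  p3 = 0 + 0 has moves ·
Q's transition system — 3 states:
  q0 = a.0 + a.0 + b.(0 + 0) has moves -a-> q1, -b-> q2
  q1 = 0 has moves ·
  q2 = 0 + 0 has moves ·
Bisimilarity quotient blocks:
  B0 = {p0}
  B1 = {p1, q0}
  B2 = {p2, p3, q1, q2}
p0 ∈ B0, q0 ∈ B1 → different blocks

P ≁ Q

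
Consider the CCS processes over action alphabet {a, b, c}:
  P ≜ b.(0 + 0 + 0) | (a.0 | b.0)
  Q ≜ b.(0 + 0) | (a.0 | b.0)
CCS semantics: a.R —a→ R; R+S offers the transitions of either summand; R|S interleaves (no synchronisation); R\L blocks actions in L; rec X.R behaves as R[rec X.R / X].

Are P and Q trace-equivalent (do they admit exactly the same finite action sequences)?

traces(P) = traces(Q)

P's transition system — 8 states:
  p0 = b.(0 + 0 + 0) | (a.0 | b.0) | --a--▸ p1, --b--▸ p2, --b--▸ p3
  p1 = b.(0 + 0 + 0) | (0 | b.0) | --b--▸ p4, --b--▸ p5
  p2 = (0 + 0 + 0) | (a.0 | b.0) | --a--▸ p4, --b--▸ p6
  p3 = b.(0 + 0 + 0) | (a.0 | 0) | --a--▸ p5, --b--▸ p6
  p4 = (0 + 0 + 0) | (0 | b.0) | --b--▸ p7
  p5 = b.(0 + 0 + 0) | (0 | 0) | --b--▸ p7
  p6 = (0 + 0 + 0) | (a.0 | 0) | --a--▸ p7
  p7 = (0 + 0 + 0) | (0 | 0) | ·
Q's transition system — 8 states:
  q0 = b.(0 + 0) | (a.0 | b.0) | --a--▸ q1, --b--▸ q2, --b--▸ q3
  q1 = b.(0 + 0) | (0 | b.0) | --b--▸ q4, --b--▸ q5
  q2 = (0 + 0) | (a.0 | b.0) | --a--▸ q4, --b--▸ q6
  q3 = b.(0 + 0) | (a.0 | 0) | --a--▸ q5, --b--▸ q6
  q4 = (0 + 0) | (0 | b.0) | --b--▸ q7
  q5 = b.(0 + 0) | (0 | 0) | --b--▸ q7
  q6 = (0 + 0) | (a.0 | 0) | --a--▸ q7
  q7 = (0 + 0) | (0 | 0) | ·
Bisimilarity quotient blocks:
  B0 = {p0, q0}
  B1 = {p2, p3, q2, q3}
  B2 = {p6, q6}
  B3 = {p7, q7}
  B4 = {p4, p5, q4, q5}
  B5 = {p1, q1}
p0 ∈ B0, q0 ∈ B0 → same block
Bisimilar ⇒ trace-equivalent.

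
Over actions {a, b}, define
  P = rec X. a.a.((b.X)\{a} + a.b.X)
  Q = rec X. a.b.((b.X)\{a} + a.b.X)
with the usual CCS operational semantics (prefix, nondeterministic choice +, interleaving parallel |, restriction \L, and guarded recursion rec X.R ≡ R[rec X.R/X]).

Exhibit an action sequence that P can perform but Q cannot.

aa

Reachable graph of P (5 states):
  u0 = rec X. a.a.((b.X)\{a} + a.b.X) | —a→ u1
  u1 = a.((b.(rec X. a.a.((b.X)\{a} + a.b.X)))\{a} + a.b.(rec X. a.a.((b.X)\{a} + a.b.X))) | —a→ u2
  u2 = (b.(rec X. a.a.((b.X)\{a} + a.b.X)))\{a} + a.b.(rec X. a.a.((b.X)\{a} + a.b.X)) | —a→ u3, —b→ u4
  u3 = b.(rec X. a.a.((b.X)\{a} + a.b.X)) | —b→ u0
  u4 = (rec X. a.a.((b.X)\{a} + a.b.X))\{a} | (no moves)
Reachable graph of Q (5 states):
  v0 = rec X. a.b.((b.X)\{a} + a.b.X) | —a→ v1
  v1 = b.((b.(rec X. a.b.((b.X)\{a} + a.b.X)))\{a} + a.b.(rec X. a.b.((b.X)\{a} + a.b.X))) | —b→ v2
  v2 = (b.(rec X. a.b.((b.X)\{a} + a.b.X)))\{a} + a.b.(rec X. a.b.((b.X)\{a} + a.b.X)) | —a→ v3, —b→ v4
  v3 = b.(rec X. a.b.((b.X)\{a} + a.b.X)) | —b→ v0
  v4 = (rec X. a.b.((b.X)\{a} + a.b.X))\{a} | (no moves)
Trace ⟨aa⟩ through P, begin at {u0}:
  after a @ step 1: {u1}
  after a @ step 2: {u2}
  ✓ P
Trace ⟨aa⟩ through Q, begin at {v0}:
  after a @ step 1: {v1}
  after a @ step 2: ∅ (Q stuck)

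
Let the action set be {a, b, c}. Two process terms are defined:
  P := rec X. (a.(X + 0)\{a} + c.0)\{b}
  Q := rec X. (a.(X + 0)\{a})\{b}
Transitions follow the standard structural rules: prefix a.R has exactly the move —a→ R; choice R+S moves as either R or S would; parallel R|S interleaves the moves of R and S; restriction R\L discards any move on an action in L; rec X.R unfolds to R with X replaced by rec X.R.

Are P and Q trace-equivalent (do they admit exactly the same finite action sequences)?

P's transition system — 4 states:
  u0 = rec X. (a.(X + 0)\{a} + c.0)\{b} | --a--▸ u1, --c--▸ u2
  u1 = ((rec X. (a.(X + 0)\{a} + c.0)\{b}) + 0)\{a}\{b} | --c--▸ u3
  u2 = 0\{b} | (no moves)
  u3 = 0\{b}\{a}\{b} | (no moves)
Q's transition system — 2 states:
  v0 = rec X. (a.(X + 0)\{a})\{b} | --a--▸ v1
  v1 = ((rec X. (a.(X + 0)\{a})\{b}) + 0)\{a}\{b} | (no moves)
Trace ⟨c⟩ through P, begin at {u0}:
  step 1 (c): {u2}
  — P admits the full trace.
Trace ⟨c⟩ through Q, begin at {v0}:
  step 1 (c): ∅  — Q cannot continue

traces(P) ≠ traces(Q) — witness ⟨c⟩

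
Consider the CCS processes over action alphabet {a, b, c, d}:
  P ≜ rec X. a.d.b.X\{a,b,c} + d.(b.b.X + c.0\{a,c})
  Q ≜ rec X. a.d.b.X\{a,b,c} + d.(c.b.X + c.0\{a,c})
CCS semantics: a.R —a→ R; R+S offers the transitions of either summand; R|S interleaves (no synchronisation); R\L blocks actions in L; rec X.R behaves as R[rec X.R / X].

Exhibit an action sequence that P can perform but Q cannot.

db

Reachable graph of P (8 states):
  m0 = rec X. a.d.b.X\{a,b,c} + d.(b.b.X + c.0\{a,c}) | --a--▸ m1, --d--▸ m2
  m1 = d.b.(rec X. a.d.b.X\{a,b,c} + d.(b.b.X + c.0\{a,c}))\{a,b,c} | --d--▸ m3
  m2 = b.b.(rec X. a.d.b.X\{a,b,c} + d.(b.b.X + c.0\{a,c})) + c.0\{a,c} | --b--▸ m4, --c--▸ m5
  m3 = b.(rec X. a.d.b.X\{a,b,c} + d.(b.b.X + c.0\{a,c}))\{a,b,c} | --b--▸ m6
  m4 = b.(rec X. a.d.b.X\{a,b,c} + d.(b.b.X + c.0\{a,c})) | --b--▸ m0
  m5 = 0\{a,c} | ·
  m6 = (rec X. a.d.b.X\{a,b,c} + d.(b.b.X + c.0\{a,c}))\{a,b,c} | --d--▸ m7
  m7 = (b.b.(rec X. a.d.b.X\{a,b,c} + d.(b.b.X + c.0\{a,c})) + c.0\{a,c})\{a,b,c} | ·
Reachable graph of Q (8 states):
  n0 = rec X. a.d.b.X\{a,b,c} + d.(c.b.X + c.0\{a,c}) | --a--▸ n1, --d--▸ n2
  n1 = d.b.(rec X. a.d.b.X\{a,b,c} + d.(c.b.X + c.0\{a,c}))\{a,b,c} | --d--▸ n3
  n2 = c.b.(rec X. a.d.b.X\{a,b,c} + d.(c.b.X + c.0\{a,c})) + c.0\{a,c} | --c--▸ n4, --c--▸ n5
  n3 = b.(rec X. a.d.b.X\{a,b,c} + d.(c.b.X + c.0\{a,c}))\{a,b,c} | --b--▸ n6
  n4 = 0\{a,c} | ·
  n5 = b.(rec X. a.d.b.X\{a,b,c} + d.(c.b.X + c.0\{a,c})) | --b--▸ n0
  n6 = (rec X. a.d.b.X\{a,b,c} + d.(c.b.X + c.0\{a,c}))\{a,b,c} | --d--▸ n7
  n7 = (c.b.(rec X. a.d.b.X\{a,b,c} + d.(c.b.X + c.0\{a,c})) + c.0\{a,c})\{a,b,c} | ·
Run σ = ⟨db⟩ on P: start {m0}
  after d @ step 1: {m2}
  after b @ step 2: {m4}
  — P admits the full trace.
Run σ = ⟨db⟩ on Q: start {n0}
  after d @ step 1: {n2}
  after b @ step 2: ∅  — Q cannot continue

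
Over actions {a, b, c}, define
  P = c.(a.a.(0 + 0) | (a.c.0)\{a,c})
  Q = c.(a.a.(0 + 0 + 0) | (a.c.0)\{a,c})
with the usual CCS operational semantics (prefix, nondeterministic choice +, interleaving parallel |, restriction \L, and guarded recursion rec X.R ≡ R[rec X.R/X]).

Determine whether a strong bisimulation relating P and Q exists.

bisimilar

Reachable graph of P (4 states):
  u0 = c.(a.a.(0 + 0) | (a.c.0)\{a,c}) → --c--▸ u1
  u1 = a.a.(0 + 0) | (a.c.0)\{a,c} → --a--▸ u2
  u2 = a.(0 + 0) | (a.c.0)\{a,c} → --a--▸ u3
  u3 = (0 + 0) | (a.c.0)\{a,c} → ·
Reachable graph of Q (4 states):
  v0 = c.(a.a.(0 + 0 + 0) | (a.c.0)\{a,c}) → --c--▸ v1
  v1 = a.a.(0 + 0 + 0) | (a.c.0)\{a,c} → --a--▸ v2
  v2 = a.(0 + 0 + 0) | (a.c.0)\{a,c} → --a--▸ v3
  v3 = (0 + 0 + 0) | (a.c.0)\{a,c} → ·
Partition-refinement fixed point:
  B0 = {u0, v0}
  B1 = {u1, v1}
  B2 = {u2, v2}
  B3 = {u3, v3}
u0 ∈ B0, v0 ∈ B0 → same block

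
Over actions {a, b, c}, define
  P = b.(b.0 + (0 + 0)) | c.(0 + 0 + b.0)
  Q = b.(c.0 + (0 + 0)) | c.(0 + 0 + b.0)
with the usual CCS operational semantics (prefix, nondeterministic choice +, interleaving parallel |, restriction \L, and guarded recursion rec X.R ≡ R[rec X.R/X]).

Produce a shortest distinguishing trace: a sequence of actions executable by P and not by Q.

bb

P's transition system — 9 states:
  u0 = b.(b.0 + (0 + 0)) | c.(0 + 0 + b.0) has moves -b-> u1, -c-> u2
  u1 = (b.0 + (0 + 0)) | c.(0 + 0 + b.0) has moves -b-> u3, -c-> u4
  u2 = b.(b.0 + (0 + 0)) | (0 + 0 + b.0) has moves -b-> u4, -b-> u5
  u3 = 0 | c.(0 + 0 + b.0) has moves -c-> u6
  u4 = (b.0 + (0 + 0)) | (0 + 0 + b.0) has moves -b-> u6, -b-> u7
  u5 = b.(b.0 + (0 + 0)) | 0 has moves -b-> u7
  u6 = 0 | (0 + 0 + b.0) has moves -b-> u8
  u7 = (b.0 + (0 + 0)) | 0 has moves -b-> u8
  u8 = 0 | 0 has moves (no moves)
Q's transition system — 9 states:
  v0 = b.(c.0 + (0 + 0)) | c.(0 + 0 + b.0) has moves -b-> v1, -c-> v2
  v1 = (c.0 + (0 + 0)) | c.(0 + 0 + b.0) has moves -c-> v3, -c-> v4
  v2 = b.(c.0 + (0 + 0)) | (0 + 0 + b.0) has moves -b-> v3, -b-> v5
  v3 = (c.0 + (0 + 0)) | (0 + 0 + b.0) has moves -b-> v6, -c-> v7
  v4 = 0 | c.(0 + 0 + b.0) has moves -c-> v7
  v5 = b.(c.0 + (0 + 0)) | 0 has moves -b-> v6
  v6 = (c.0 + (0 + 0)) | 0 has moves -c-> v8
  v7 = 0 | (0 + 0 + b.0) has moves -b-> v8
  v8 = 0 | 0 has moves (no moves)
Executing bb from P (initial set {u0}):
  [1] b ⇒ {u1}
  [2] b ⇒ {u3}
  ✓ P
Executing bb from Q (initial set {v0}):
  [1] b ⇒ {v1}
  [2] b ⇒ ∅  — Q cannot continue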